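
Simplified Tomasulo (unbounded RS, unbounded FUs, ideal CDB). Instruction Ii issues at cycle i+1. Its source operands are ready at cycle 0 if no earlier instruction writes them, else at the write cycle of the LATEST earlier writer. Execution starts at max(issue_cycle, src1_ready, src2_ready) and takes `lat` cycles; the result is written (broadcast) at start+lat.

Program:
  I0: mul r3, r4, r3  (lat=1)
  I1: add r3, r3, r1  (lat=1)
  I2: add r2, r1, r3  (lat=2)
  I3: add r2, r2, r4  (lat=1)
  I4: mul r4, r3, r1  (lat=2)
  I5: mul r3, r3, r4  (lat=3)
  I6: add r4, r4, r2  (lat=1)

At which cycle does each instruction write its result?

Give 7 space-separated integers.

I0 mul r3: issue@1 deps=(None,None) exec_start@1 write@2
I1 add r3: issue@2 deps=(0,None) exec_start@2 write@3
I2 add r2: issue@3 deps=(None,1) exec_start@3 write@5
I3 add r2: issue@4 deps=(2,None) exec_start@5 write@6
I4 mul r4: issue@5 deps=(1,None) exec_start@5 write@7
I5 mul r3: issue@6 deps=(1,4) exec_start@7 write@10
I6 add r4: issue@7 deps=(4,3) exec_start@7 write@8

Answer: 2 3 5 6 7 10 8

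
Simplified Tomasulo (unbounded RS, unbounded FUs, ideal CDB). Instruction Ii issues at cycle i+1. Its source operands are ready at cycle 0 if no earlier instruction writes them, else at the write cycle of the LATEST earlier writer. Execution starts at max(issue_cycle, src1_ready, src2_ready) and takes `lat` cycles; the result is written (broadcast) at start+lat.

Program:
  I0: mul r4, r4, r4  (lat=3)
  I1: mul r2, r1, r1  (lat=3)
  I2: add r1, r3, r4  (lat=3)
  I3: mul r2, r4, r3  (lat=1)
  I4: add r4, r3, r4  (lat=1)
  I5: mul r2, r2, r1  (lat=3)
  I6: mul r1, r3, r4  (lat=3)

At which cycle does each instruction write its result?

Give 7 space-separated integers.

I0 mul r4: issue@1 deps=(None,None) exec_start@1 write@4
I1 mul r2: issue@2 deps=(None,None) exec_start@2 write@5
I2 add r1: issue@3 deps=(None,0) exec_start@4 write@7
I3 mul r2: issue@4 deps=(0,None) exec_start@4 write@5
I4 add r4: issue@5 deps=(None,0) exec_start@5 write@6
I5 mul r2: issue@6 deps=(3,2) exec_start@7 write@10
I6 mul r1: issue@7 deps=(None,4) exec_start@7 write@10

Answer: 4 5 7 5 6 10 10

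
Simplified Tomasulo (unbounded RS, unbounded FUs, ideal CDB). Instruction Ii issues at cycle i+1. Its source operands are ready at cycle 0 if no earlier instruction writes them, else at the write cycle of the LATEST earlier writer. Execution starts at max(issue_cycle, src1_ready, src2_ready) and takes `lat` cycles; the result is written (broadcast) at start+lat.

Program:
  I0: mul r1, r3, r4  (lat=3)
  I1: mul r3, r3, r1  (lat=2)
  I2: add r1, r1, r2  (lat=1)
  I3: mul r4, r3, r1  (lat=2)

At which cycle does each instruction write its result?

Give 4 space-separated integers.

Answer: 4 6 5 8

Derivation:
I0 mul r1: issue@1 deps=(None,None) exec_start@1 write@4
I1 mul r3: issue@2 deps=(None,0) exec_start@4 write@6
I2 add r1: issue@3 deps=(0,None) exec_start@4 write@5
I3 mul r4: issue@4 deps=(1,2) exec_start@6 write@8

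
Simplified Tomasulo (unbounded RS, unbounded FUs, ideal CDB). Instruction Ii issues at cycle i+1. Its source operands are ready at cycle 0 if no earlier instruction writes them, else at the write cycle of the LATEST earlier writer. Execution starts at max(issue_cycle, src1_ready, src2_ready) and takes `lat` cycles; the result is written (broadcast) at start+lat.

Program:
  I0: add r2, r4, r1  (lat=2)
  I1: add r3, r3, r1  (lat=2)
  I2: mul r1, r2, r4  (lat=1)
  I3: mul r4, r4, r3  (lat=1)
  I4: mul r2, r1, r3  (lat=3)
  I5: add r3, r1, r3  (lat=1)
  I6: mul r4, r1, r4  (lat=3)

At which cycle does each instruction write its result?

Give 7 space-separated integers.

Answer: 3 4 4 5 8 7 10

Derivation:
I0 add r2: issue@1 deps=(None,None) exec_start@1 write@3
I1 add r3: issue@2 deps=(None,None) exec_start@2 write@4
I2 mul r1: issue@3 deps=(0,None) exec_start@3 write@4
I3 mul r4: issue@4 deps=(None,1) exec_start@4 write@5
I4 mul r2: issue@5 deps=(2,1) exec_start@5 write@8
I5 add r3: issue@6 deps=(2,1) exec_start@6 write@7
I6 mul r4: issue@7 deps=(2,3) exec_start@7 write@10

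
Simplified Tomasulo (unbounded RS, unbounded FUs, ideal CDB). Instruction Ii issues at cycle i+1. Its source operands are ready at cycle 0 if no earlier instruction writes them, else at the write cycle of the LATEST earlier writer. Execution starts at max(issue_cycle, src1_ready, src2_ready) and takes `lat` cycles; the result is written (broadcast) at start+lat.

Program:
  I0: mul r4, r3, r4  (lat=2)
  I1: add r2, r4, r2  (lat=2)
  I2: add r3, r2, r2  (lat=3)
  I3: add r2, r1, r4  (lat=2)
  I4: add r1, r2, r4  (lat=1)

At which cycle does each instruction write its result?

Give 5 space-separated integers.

I0 mul r4: issue@1 deps=(None,None) exec_start@1 write@3
I1 add r2: issue@2 deps=(0,None) exec_start@3 write@5
I2 add r3: issue@3 deps=(1,1) exec_start@5 write@8
I3 add r2: issue@4 deps=(None,0) exec_start@4 write@6
I4 add r1: issue@5 deps=(3,0) exec_start@6 write@7

Answer: 3 5 8 6 7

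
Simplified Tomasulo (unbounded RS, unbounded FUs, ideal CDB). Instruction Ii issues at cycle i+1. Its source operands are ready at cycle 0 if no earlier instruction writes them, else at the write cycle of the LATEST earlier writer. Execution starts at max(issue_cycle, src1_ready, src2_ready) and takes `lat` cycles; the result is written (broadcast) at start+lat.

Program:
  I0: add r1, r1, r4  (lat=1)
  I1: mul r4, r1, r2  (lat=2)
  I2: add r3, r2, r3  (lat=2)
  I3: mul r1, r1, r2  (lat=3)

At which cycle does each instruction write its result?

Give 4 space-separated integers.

I0 add r1: issue@1 deps=(None,None) exec_start@1 write@2
I1 mul r4: issue@2 deps=(0,None) exec_start@2 write@4
I2 add r3: issue@3 deps=(None,None) exec_start@3 write@5
I3 mul r1: issue@4 deps=(0,None) exec_start@4 write@7

Answer: 2 4 5 7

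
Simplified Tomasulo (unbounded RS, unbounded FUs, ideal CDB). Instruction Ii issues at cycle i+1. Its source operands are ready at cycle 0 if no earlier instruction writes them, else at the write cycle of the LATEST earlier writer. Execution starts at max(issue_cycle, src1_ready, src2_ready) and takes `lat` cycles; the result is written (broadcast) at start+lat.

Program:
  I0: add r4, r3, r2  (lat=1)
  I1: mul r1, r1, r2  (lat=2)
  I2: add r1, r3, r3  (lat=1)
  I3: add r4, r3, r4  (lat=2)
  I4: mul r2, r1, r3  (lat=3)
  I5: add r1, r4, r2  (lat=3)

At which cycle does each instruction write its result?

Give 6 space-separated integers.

I0 add r4: issue@1 deps=(None,None) exec_start@1 write@2
I1 mul r1: issue@2 deps=(None,None) exec_start@2 write@4
I2 add r1: issue@3 deps=(None,None) exec_start@3 write@4
I3 add r4: issue@4 deps=(None,0) exec_start@4 write@6
I4 mul r2: issue@5 deps=(2,None) exec_start@5 write@8
I5 add r1: issue@6 deps=(3,4) exec_start@8 write@11

Answer: 2 4 4 6 8 11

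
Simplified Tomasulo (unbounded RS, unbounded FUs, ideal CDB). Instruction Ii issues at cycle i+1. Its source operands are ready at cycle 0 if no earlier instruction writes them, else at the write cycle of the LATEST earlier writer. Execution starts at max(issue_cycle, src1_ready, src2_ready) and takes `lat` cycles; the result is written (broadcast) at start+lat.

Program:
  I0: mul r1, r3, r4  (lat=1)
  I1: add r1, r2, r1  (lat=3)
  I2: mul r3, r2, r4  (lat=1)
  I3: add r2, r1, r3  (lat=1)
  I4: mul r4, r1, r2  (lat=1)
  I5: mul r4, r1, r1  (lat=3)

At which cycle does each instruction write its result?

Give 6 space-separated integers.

I0 mul r1: issue@1 deps=(None,None) exec_start@1 write@2
I1 add r1: issue@2 deps=(None,0) exec_start@2 write@5
I2 mul r3: issue@3 deps=(None,None) exec_start@3 write@4
I3 add r2: issue@4 deps=(1,2) exec_start@5 write@6
I4 mul r4: issue@5 deps=(1,3) exec_start@6 write@7
I5 mul r4: issue@6 deps=(1,1) exec_start@6 write@9

Answer: 2 5 4 6 7 9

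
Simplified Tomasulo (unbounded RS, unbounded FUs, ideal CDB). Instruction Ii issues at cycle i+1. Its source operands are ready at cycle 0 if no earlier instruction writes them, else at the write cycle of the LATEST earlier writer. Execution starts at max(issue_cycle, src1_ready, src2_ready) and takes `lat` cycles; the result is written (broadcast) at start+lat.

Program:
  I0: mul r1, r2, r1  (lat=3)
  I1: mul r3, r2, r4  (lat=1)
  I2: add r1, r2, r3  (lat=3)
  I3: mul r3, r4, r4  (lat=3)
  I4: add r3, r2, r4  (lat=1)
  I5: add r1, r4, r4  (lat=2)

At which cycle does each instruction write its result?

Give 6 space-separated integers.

Answer: 4 3 6 7 6 8

Derivation:
I0 mul r1: issue@1 deps=(None,None) exec_start@1 write@4
I1 mul r3: issue@2 deps=(None,None) exec_start@2 write@3
I2 add r1: issue@3 deps=(None,1) exec_start@3 write@6
I3 mul r3: issue@4 deps=(None,None) exec_start@4 write@7
I4 add r3: issue@5 deps=(None,None) exec_start@5 write@6
I5 add r1: issue@6 deps=(None,None) exec_start@6 write@8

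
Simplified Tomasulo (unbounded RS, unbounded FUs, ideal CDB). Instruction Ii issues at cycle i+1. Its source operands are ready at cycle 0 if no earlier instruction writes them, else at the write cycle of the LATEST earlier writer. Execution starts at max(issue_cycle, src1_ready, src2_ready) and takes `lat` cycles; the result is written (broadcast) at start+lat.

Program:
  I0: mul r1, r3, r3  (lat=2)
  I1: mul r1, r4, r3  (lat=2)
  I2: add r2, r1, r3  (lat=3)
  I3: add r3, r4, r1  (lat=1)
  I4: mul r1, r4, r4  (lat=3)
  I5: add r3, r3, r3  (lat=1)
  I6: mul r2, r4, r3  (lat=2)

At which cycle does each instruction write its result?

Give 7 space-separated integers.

I0 mul r1: issue@1 deps=(None,None) exec_start@1 write@3
I1 mul r1: issue@2 deps=(None,None) exec_start@2 write@4
I2 add r2: issue@3 deps=(1,None) exec_start@4 write@7
I3 add r3: issue@4 deps=(None,1) exec_start@4 write@5
I4 mul r1: issue@5 deps=(None,None) exec_start@5 write@8
I5 add r3: issue@6 deps=(3,3) exec_start@6 write@7
I6 mul r2: issue@7 deps=(None,5) exec_start@7 write@9

Answer: 3 4 7 5 8 7 9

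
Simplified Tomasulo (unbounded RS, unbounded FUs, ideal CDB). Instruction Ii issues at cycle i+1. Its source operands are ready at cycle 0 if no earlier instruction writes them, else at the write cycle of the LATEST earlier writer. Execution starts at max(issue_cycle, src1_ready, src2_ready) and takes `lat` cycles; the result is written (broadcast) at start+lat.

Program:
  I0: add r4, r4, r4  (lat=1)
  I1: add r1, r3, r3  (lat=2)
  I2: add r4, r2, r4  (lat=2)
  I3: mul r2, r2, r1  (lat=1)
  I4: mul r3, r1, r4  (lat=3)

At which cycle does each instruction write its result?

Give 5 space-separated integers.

Answer: 2 4 5 5 8

Derivation:
I0 add r4: issue@1 deps=(None,None) exec_start@1 write@2
I1 add r1: issue@2 deps=(None,None) exec_start@2 write@4
I2 add r4: issue@3 deps=(None,0) exec_start@3 write@5
I3 mul r2: issue@4 deps=(None,1) exec_start@4 write@5
I4 mul r3: issue@5 deps=(1,2) exec_start@5 write@8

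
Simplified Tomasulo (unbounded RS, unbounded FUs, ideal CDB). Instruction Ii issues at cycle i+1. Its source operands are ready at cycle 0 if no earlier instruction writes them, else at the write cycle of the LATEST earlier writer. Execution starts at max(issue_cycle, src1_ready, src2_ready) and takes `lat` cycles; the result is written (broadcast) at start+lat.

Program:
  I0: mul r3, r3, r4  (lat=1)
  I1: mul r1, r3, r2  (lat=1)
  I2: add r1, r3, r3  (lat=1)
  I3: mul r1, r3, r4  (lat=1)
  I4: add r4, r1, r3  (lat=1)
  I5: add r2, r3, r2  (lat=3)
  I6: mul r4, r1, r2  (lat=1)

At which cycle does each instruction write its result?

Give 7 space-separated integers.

Answer: 2 3 4 5 6 9 10

Derivation:
I0 mul r3: issue@1 deps=(None,None) exec_start@1 write@2
I1 mul r1: issue@2 deps=(0,None) exec_start@2 write@3
I2 add r1: issue@3 deps=(0,0) exec_start@3 write@4
I3 mul r1: issue@4 deps=(0,None) exec_start@4 write@5
I4 add r4: issue@5 deps=(3,0) exec_start@5 write@6
I5 add r2: issue@6 deps=(0,None) exec_start@6 write@9
I6 mul r4: issue@7 deps=(3,5) exec_start@9 write@10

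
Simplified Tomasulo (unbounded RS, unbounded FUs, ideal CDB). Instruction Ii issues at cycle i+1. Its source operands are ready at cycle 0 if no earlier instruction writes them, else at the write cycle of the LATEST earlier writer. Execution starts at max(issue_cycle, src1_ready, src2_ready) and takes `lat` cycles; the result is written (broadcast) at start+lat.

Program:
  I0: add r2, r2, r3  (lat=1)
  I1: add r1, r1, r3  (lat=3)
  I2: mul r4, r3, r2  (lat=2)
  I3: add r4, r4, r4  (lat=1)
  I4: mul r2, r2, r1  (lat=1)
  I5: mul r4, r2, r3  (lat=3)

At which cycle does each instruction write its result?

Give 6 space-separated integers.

Answer: 2 5 5 6 6 9

Derivation:
I0 add r2: issue@1 deps=(None,None) exec_start@1 write@2
I1 add r1: issue@2 deps=(None,None) exec_start@2 write@5
I2 mul r4: issue@3 deps=(None,0) exec_start@3 write@5
I3 add r4: issue@4 deps=(2,2) exec_start@5 write@6
I4 mul r2: issue@5 deps=(0,1) exec_start@5 write@6
I5 mul r4: issue@6 deps=(4,None) exec_start@6 write@9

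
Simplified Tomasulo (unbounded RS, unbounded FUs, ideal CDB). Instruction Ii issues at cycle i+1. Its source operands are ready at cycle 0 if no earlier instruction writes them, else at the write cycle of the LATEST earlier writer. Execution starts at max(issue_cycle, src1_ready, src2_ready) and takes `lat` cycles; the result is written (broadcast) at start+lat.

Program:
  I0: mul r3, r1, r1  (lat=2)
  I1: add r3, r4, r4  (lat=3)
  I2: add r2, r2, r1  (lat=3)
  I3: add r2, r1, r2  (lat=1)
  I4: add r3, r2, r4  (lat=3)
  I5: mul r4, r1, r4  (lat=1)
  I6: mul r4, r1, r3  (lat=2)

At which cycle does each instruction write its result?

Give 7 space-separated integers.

I0 mul r3: issue@1 deps=(None,None) exec_start@1 write@3
I1 add r3: issue@2 deps=(None,None) exec_start@2 write@5
I2 add r2: issue@3 deps=(None,None) exec_start@3 write@6
I3 add r2: issue@4 deps=(None,2) exec_start@6 write@7
I4 add r3: issue@5 deps=(3,None) exec_start@7 write@10
I5 mul r4: issue@6 deps=(None,None) exec_start@6 write@7
I6 mul r4: issue@7 deps=(None,4) exec_start@10 write@12

Answer: 3 5 6 7 10 7 12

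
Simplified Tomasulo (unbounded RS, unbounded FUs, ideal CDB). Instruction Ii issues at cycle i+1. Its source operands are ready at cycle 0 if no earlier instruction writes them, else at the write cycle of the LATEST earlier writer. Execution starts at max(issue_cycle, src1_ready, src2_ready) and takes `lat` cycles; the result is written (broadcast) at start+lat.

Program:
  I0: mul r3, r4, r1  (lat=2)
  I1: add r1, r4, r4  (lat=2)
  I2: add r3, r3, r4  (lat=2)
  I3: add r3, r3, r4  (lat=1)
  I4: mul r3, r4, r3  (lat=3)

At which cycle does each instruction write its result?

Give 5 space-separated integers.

Answer: 3 4 5 6 9

Derivation:
I0 mul r3: issue@1 deps=(None,None) exec_start@1 write@3
I1 add r1: issue@2 deps=(None,None) exec_start@2 write@4
I2 add r3: issue@3 deps=(0,None) exec_start@3 write@5
I3 add r3: issue@4 deps=(2,None) exec_start@5 write@6
I4 mul r3: issue@5 deps=(None,3) exec_start@6 write@9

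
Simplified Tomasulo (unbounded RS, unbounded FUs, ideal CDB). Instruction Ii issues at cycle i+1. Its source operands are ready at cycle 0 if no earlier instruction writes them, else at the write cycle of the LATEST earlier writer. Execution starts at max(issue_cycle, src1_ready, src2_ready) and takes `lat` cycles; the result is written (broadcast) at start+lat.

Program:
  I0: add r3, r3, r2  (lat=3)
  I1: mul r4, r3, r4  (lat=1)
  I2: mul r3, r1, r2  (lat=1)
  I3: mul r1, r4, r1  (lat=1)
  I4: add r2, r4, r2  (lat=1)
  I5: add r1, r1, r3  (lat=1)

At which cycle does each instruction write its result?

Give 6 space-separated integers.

I0 add r3: issue@1 deps=(None,None) exec_start@1 write@4
I1 mul r4: issue@2 deps=(0,None) exec_start@4 write@5
I2 mul r3: issue@3 deps=(None,None) exec_start@3 write@4
I3 mul r1: issue@4 deps=(1,None) exec_start@5 write@6
I4 add r2: issue@5 deps=(1,None) exec_start@5 write@6
I5 add r1: issue@6 deps=(3,2) exec_start@6 write@7

Answer: 4 5 4 6 6 7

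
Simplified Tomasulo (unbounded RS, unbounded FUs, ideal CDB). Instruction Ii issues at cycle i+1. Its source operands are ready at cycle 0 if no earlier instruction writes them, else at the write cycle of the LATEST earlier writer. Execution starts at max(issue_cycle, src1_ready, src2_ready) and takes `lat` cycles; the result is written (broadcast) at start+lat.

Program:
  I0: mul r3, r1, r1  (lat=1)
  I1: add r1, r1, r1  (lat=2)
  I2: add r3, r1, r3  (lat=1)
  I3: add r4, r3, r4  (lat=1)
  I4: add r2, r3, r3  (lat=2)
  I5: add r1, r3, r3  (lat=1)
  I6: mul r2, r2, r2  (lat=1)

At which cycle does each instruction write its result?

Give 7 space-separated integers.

I0 mul r3: issue@1 deps=(None,None) exec_start@1 write@2
I1 add r1: issue@2 deps=(None,None) exec_start@2 write@4
I2 add r3: issue@3 deps=(1,0) exec_start@4 write@5
I3 add r4: issue@4 deps=(2,None) exec_start@5 write@6
I4 add r2: issue@5 deps=(2,2) exec_start@5 write@7
I5 add r1: issue@6 deps=(2,2) exec_start@6 write@7
I6 mul r2: issue@7 deps=(4,4) exec_start@7 write@8

Answer: 2 4 5 6 7 7 8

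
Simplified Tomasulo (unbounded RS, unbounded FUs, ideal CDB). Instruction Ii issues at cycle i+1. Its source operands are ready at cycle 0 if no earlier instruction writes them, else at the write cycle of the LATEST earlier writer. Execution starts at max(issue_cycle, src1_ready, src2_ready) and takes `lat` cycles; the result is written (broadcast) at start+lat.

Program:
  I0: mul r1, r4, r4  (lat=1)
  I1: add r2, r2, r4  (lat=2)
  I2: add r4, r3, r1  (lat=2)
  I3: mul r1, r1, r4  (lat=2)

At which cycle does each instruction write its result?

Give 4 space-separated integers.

Answer: 2 4 5 7

Derivation:
I0 mul r1: issue@1 deps=(None,None) exec_start@1 write@2
I1 add r2: issue@2 deps=(None,None) exec_start@2 write@4
I2 add r4: issue@3 deps=(None,0) exec_start@3 write@5
I3 mul r1: issue@4 deps=(0,2) exec_start@5 write@7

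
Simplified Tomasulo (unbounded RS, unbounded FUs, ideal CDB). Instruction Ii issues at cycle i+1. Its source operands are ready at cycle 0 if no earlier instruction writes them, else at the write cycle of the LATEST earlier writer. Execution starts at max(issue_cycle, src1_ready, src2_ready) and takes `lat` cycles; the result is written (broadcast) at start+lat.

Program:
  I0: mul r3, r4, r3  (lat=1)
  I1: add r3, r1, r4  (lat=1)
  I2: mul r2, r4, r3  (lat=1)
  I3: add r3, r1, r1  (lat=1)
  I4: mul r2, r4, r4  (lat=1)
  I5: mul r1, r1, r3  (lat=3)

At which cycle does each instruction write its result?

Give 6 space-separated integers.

Answer: 2 3 4 5 6 9

Derivation:
I0 mul r3: issue@1 deps=(None,None) exec_start@1 write@2
I1 add r3: issue@2 deps=(None,None) exec_start@2 write@3
I2 mul r2: issue@3 deps=(None,1) exec_start@3 write@4
I3 add r3: issue@4 deps=(None,None) exec_start@4 write@5
I4 mul r2: issue@5 deps=(None,None) exec_start@5 write@6
I5 mul r1: issue@6 deps=(None,3) exec_start@6 write@9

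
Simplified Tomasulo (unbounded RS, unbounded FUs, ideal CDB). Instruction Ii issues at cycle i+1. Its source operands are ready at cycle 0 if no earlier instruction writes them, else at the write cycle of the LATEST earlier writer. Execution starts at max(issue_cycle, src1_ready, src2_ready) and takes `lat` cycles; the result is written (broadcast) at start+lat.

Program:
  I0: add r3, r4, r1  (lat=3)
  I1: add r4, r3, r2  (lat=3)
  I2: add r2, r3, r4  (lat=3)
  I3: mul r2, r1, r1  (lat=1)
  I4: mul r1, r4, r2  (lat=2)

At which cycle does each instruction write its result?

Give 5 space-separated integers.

I0 add r3: issue@1 deps=(None,None) exec_start@1 write@4
I1 add r4: issue@2 deps=(0,None) exec_start@4 write@7
I2 add r2: issue@3 deps=(0,1) exec_start@7 write@10
I3 mul r2: issue@4 deps=(None,None) exec_start@4 write@5
I4 mul r1: issue@5 deps=(1,3) exec_start@7 write@9

Answer: 4 7 10 5 9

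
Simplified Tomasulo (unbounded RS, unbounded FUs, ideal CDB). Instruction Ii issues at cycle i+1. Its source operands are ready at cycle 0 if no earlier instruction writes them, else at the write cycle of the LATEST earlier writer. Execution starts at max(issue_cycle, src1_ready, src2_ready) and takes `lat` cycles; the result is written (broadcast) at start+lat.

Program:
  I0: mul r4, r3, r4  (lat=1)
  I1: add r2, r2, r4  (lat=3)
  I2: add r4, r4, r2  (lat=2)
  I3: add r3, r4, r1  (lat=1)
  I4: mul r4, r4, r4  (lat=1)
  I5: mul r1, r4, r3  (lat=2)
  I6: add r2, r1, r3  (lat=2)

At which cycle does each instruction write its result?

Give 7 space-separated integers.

I0 mul r4: issue@1 deps=(None,None) exec_start@1 write@2
I1 add r2: issue@2 deps=(None,0) exec_start@2 write@5
I2 add r4: issue@3 deps=(0,1) exec_start@5 write@7
I3 add r3: issue@4 deps=(2,None) exec_start@7 write@8
I4 mul r4: issue@5 deps=(2,2) exec_start@7 write@8
I5 mul r1: issue@6 deps=(4,3) exec_start@8 write@10
I6 add r2: issue@7 deps=(5,3) exec_start@10 write@12

Answer: 2 5 7 8 8 10 12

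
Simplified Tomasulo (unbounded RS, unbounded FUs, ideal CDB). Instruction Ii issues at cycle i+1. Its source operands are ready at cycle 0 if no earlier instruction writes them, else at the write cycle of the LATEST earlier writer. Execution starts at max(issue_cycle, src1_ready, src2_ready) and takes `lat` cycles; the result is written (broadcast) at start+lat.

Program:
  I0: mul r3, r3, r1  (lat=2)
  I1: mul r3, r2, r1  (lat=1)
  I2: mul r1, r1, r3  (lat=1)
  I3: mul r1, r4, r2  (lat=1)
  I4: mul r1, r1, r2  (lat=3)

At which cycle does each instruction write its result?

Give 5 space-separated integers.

Answer: 3 3 4 5 8

Derivation:
I0 mul r3: issue@1 deps=(None,None) exec_start@1 write@3
I1 mul r3: issue@2 deps=(None,None) exec_start@2 write@3
I2 mul r1: issue@3 deps=(None,1) exec_start@3 write@4
I3 mul r1: issue@4 deps=(None,None) exec_start@4 write@5
I4 mul r1: issue@5 deps=(3,None) exec_start@5 write@8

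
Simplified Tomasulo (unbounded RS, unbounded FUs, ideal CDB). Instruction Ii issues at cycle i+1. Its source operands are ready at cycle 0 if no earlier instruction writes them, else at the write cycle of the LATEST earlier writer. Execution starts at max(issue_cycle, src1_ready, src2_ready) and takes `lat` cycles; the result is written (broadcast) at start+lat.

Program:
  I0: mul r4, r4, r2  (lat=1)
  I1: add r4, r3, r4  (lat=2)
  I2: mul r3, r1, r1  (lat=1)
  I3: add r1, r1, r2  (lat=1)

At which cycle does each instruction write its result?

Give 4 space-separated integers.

Answer: 2 4 4 5

Derivation:
I0 mul r4: issue@1 deps=(None,None) exec_start@1 write@2
I1 add r4: issue@2 deps=(None,0) exec_start@2 write@4
I2 mul r3: issue@3 deps=(None,None) exec_start@3 write@4
I3 add r1: issue@4 deps=(None,None) exec_start@4 write@5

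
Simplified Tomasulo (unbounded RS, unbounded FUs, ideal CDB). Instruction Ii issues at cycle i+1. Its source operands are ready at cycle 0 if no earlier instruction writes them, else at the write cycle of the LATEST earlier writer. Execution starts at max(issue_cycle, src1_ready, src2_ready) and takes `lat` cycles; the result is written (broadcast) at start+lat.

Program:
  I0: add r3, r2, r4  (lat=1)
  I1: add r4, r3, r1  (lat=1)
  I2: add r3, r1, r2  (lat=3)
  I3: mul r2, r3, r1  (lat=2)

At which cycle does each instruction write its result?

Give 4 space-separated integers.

Answer: 2 3 6 8

Derivation:
I0 add r3: issue@1 deps=(None,None) exec_start@1 write@2
I1 add r4: issue@2 deps=(0,None) exec_start@2 write@3
I2 add r3: issue@3 deps=(None,None) exec_start@3 write@6
I3 mul r2: issue@4 deps=(2,None) exec_start@6 write@8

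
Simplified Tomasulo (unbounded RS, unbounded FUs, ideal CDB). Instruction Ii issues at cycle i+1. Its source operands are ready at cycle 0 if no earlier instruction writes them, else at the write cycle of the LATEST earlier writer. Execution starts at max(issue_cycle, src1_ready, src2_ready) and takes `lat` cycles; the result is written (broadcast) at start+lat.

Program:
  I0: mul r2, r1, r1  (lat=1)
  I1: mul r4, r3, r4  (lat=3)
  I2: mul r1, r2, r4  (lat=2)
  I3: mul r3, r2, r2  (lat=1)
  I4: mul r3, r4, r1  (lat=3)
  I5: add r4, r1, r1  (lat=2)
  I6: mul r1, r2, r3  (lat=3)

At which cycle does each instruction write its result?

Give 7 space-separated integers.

I0 mul r2: issue@1 deps=(None,None) exec_start@1 write@2
I1 mul r4: issue@2 deps=(None,None) exec_start@2 write@5
I2 mul r1: issue@3 deps=(0,1) exec_start@5 write@7
I3 mul r3: issue@4 deps=(0,0) exec_start@4 write@5
I4 mul r3: issue@5 deps=(1,2) exec_start@7 write@10
I5 add r4: issue@6 deps=(2,2) exec_start@7 write@9
I6 mul r1: issue@7 deps=(0,4) exec_start@10 write@13

Answer: 2 5 7 5 10 9 13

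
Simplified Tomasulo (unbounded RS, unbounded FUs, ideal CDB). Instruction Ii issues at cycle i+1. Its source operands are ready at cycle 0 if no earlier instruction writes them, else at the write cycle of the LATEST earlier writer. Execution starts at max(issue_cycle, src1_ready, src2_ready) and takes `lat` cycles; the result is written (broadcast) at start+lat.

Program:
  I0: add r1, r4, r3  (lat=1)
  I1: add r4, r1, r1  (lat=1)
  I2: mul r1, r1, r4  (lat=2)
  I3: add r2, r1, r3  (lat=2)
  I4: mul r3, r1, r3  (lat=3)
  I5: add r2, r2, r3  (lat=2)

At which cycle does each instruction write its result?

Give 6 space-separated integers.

Answer: 2 3 5 7 8 10

Derivation:
I0 add r1: issue@1 deps=(None,None) exec_start@1 write@2
I1 add r4: issue@2 deps=(0,0) exec_start@2 write@3
I2 mul r1: issue@3 deps=(0,1) exec_start@3 write@5
I3 add r2: issue@4 deps=(2,None) exec_start@5 write@7
I4 mul r3: issue@5 deps=(2,None) exec_start@5 write@8
I5 add r2: issue@6 deps=(3,4) exec_start@8 write@10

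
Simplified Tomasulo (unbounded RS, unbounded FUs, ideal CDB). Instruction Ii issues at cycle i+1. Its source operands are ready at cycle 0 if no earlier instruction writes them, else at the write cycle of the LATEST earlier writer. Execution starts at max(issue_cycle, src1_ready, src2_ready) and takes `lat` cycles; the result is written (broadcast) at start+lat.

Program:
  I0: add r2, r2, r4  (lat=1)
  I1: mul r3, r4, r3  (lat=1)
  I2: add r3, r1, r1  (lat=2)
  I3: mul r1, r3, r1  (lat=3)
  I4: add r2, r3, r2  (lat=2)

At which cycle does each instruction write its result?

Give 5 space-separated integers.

Answer: 2 3 5 8 7

Derivation:
I0 add r2: issue@1 deps=(None,None) exec_start@1 write@2
I1 mul r3: issue@2 deps=(None,None) exec_start@2 write@3
I2 add r3: issue@3 deps=(None,None) exec_start@3 write@5
I3 mul r1: issue@4 deps=(2,None) exec_start@5 write@8
I4 add r2: issue@5 deps=(2,0) exec_start@5 write@7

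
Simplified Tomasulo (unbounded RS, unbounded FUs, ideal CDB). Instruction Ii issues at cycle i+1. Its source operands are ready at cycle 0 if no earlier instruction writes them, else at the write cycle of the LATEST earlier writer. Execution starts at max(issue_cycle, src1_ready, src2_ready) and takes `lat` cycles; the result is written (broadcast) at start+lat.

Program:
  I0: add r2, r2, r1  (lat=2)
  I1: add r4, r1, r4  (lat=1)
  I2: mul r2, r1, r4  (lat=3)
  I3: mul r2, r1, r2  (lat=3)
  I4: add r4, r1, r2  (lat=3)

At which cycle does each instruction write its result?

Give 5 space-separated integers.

Answer: 3 3 6 9 12

Derivation:
I0 add r2: issue@1 deps=(None,None) exec_start@1 write@3
I1 add r4: issue@2 deps=(None,None) exec_start@2 write@3
I2 mul r2: issue@3 deps=(None,1) exec_start@3 write@6
I3 mul r2: issue@4 deps=(None,2) exec_start@6 write@9
I4 add r4: issue@5 deps=(None,3) exec_start@9 write@12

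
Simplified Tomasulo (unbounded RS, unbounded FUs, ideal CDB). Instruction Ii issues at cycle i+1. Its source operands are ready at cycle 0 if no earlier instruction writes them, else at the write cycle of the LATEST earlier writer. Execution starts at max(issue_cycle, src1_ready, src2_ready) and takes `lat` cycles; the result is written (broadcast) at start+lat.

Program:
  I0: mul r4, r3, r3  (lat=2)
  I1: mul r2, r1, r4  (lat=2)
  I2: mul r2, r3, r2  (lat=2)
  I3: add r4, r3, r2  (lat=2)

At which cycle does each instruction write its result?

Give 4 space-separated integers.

I0 mul r4: issue@1 deps=(None,None) exec_start@1 write@3
I1 mul r2: issue@2 deps=(None,0) exec_start@3 write@5
I2 mul r2: issue@3 deps=(None,1) exec_start@5 write@7
I3 add r4: issue@4 deps=(None,2) exec_start@7 write@9

Answer: 3 5 7 9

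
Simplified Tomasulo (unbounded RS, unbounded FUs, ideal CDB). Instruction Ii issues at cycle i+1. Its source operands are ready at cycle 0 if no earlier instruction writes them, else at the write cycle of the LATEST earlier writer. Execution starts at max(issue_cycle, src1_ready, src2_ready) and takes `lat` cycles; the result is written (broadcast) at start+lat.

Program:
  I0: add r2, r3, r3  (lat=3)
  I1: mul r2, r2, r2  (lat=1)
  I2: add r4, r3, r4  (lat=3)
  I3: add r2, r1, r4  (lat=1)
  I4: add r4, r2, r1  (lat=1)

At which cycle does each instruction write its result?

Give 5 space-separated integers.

Answer: 4 5 6 7 8

Derivation:
I0 add r2: issue@1 deps=(None,None) exec_start@1 write@4
I1 mul r2: issue@2 deps=(0,0) exec_start@4 write@5
I2 add r4: issue@3 deps=(None,None) exec_start@3 write@6
I3 add r2: issue@4 deps=(None,2) exec_start@6 write@7
I4 add r4: issue@5 deps=(3,None) exec_start@7 write@8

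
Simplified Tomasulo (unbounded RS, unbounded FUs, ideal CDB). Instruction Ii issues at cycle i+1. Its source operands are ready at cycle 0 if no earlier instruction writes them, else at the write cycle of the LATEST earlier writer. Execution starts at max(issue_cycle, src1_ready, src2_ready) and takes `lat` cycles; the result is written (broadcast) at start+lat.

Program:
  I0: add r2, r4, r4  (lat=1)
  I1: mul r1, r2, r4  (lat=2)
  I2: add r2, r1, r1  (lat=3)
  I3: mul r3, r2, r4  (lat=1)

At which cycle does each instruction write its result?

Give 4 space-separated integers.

I0 add r2: issue@1 deps=(None,None) exec_start@1 write@2
I1 mul r1: issue@2 deps=(0,None) exec_start@2 write@4
I2 add r2: issue@3 deps=(1,1) exec_start@4 write@7
I3 mul r3: issue@4 deps=(2,None) exec_start@7 write@8

Answer: 2 4 7 8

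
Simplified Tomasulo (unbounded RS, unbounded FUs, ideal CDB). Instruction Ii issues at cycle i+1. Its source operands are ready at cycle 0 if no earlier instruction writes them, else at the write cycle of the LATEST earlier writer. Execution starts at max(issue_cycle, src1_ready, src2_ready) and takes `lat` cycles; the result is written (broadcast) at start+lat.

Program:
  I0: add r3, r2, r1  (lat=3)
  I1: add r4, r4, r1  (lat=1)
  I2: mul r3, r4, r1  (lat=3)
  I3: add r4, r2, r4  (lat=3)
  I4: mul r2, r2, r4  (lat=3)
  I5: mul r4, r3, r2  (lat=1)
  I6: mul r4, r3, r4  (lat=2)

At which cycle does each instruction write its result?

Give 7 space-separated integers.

I0 add r3: issue@1 deps=(None,None) exec_start@1 write@4
I1 add r4: issue@2 deps=(None,None) exec_start@2 write@3
I2 mul r3: issue@3 deps=(1,None) exec_start@3 write@6
I3 add r4: issue@4 deps=(None,1) exec_start@4 write@7
I4 mul r2: issue@5 deps=(None,3) exec_start@7 write@10
I5 mul r4: issue@6 deps=(2,4) exec_start@10 write@11
I6 mul r4: issue@7 deps=(2,5) exec_start@11 write@13

Answer: 4 3 6 7 10 11 13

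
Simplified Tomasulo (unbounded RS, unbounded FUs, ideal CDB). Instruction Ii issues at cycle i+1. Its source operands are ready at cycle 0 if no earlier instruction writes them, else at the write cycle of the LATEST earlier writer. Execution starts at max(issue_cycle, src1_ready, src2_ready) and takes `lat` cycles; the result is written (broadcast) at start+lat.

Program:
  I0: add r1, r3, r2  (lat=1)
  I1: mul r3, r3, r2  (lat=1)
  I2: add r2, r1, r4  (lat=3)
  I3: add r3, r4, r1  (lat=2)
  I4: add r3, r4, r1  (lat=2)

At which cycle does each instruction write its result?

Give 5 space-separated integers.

Answer: 2 3 6 6 7

Derivation:
I0 add r1: issue@1 deps=(None,None) exec_start@1 write@2
I1 mul r3: issue@2 deps=(None,None) exec_start@2 write@3
I2 add r2: issue@3 deps=(0,None) exec_start@3 write@6
I3 add r3: issue@4 deps=(None,0) exec_start@4 write@6
I4 add r3: issue@5 deps=(None,0) exec_start@5 write@7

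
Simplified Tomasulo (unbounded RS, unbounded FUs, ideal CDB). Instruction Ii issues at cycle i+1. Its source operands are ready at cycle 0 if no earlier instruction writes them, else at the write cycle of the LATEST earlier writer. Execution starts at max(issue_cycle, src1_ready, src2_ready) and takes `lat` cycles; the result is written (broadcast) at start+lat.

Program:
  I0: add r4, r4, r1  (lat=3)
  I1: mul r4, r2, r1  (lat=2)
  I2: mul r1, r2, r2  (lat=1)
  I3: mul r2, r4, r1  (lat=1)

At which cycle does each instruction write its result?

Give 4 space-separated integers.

Answer: 4 4 4 5

Derivation:
I0 add r4: issue@1 deps=(None,None) exec_start@1 write@4
I1 mul r4: issue@2 deps=(None,None) exec_start@2 write@4
I2 mul r1: issue@3 deps=(None,None) exec_start@3 write@4
I3 mul r2: issue@4 deps=(1,2) exec_start@4 write@5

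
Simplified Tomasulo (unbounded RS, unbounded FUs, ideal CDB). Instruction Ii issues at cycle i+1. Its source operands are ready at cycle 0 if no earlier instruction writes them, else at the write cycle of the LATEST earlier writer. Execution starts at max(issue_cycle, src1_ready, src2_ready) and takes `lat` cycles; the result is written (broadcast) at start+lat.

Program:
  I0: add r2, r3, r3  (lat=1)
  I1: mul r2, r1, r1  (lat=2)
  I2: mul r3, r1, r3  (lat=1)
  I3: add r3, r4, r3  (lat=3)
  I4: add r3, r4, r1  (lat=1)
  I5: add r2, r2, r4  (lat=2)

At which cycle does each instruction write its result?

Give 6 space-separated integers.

Answer: 2 4 4 7 6 8

Derivation:
I0 add r2: issue@1 deps=(None,None) exec_start@1 write@2
I1 mul r2: issue@2 deps=(None,None) exec_start@2 write@4
I2 mul r3: issue@3 deps=(None,None) exec_start@3 write@4
I3 add r3: issue@4 deps=(None,2) exec_start@4 write@7
I4 add r3: issue@5 deps=(None,None) exec_start@5 write@6
I5 add r2: issue@6 deps=(1,None) exec_start@6 write@8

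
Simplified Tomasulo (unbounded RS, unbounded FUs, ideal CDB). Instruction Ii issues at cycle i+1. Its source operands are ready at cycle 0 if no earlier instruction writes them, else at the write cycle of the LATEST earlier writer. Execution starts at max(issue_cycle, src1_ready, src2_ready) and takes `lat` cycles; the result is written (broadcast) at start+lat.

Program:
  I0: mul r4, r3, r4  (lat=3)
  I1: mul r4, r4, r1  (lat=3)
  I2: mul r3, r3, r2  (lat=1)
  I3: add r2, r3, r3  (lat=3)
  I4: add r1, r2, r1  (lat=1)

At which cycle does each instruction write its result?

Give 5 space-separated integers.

I0 mul r4: issue@1 deps=(None,None) exec_start@1 write@4
I1 mul r4: issue@2 deps=(0,None) exec_start@4 write@7
I2 mul r3: issue@3 deps=(None,None) exec_start@3 write@4
I3 add r2: issue@4 deps=(2,2) exec_start@4 write@7
I4 add r1: issue@5 deps=(3,None) exec_start@7 write@8

Answer: 4 7 4 7 8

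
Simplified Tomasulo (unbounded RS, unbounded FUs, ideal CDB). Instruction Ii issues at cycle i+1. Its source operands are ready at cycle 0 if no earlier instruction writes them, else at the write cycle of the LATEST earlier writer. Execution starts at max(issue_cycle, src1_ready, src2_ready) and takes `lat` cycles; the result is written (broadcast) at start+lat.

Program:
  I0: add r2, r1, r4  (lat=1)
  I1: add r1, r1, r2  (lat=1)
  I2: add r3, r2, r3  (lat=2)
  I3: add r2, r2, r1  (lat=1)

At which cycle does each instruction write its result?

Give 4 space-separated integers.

Answer: 2 3 5 5

Derivation:
I0 add r2: issue@1 deps=(None,None) exec_start@1 write@2
I1 add r1: issue@2 deps=(None,0) exec_start@2 write@3
I2 add r3: issue@3 deps=(0,None) exec_start@3 write@5
I3 add r2: issue@4 deps=(0,1) exec_start@4 write@5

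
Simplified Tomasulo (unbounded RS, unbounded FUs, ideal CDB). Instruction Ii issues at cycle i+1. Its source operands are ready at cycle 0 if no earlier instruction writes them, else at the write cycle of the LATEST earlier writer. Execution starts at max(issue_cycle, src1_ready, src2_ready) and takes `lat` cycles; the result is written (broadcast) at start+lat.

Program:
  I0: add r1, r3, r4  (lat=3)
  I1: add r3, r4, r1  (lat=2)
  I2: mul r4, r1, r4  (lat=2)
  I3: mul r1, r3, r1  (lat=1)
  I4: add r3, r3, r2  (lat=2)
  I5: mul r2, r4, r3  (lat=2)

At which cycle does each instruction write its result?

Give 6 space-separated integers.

Answer: 4 6 6 7 8 10

Derivation:
I0 add r1: issue@1 deps=(None,None) exec_start@1 write@4
I1 add r3: issue@2 deps=(None,0) exec_start@4 write@6
I2 mul r4: issue@3 deps=(0,None) exec_start@4 write@6
I3 mul r1: issue@4 deps=(1,0) exec_start@6 write@7
I4 add r3: issue@5 deps=(1,None) exec_start@6 write@8
I5 mul r2: issue@6 deps=(2,4) exec_start@8 write@10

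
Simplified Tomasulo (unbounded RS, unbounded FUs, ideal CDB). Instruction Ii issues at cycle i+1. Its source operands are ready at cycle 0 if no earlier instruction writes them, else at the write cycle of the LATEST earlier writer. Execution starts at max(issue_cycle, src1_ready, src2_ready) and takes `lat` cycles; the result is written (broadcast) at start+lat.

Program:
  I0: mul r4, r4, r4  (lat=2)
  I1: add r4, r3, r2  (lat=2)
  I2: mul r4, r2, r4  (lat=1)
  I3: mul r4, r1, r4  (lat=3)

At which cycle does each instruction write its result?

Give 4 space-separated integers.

Answer: 3 4 5 8

Derivation:
I0 mul r4: issue@1 deps=(None,None) exec_start@1 write@3
I1 add r4: issue@2 deps=(None,None) exec_start@2 write@4
I2 mul r4: issue@3 deps=(None,1) exec_start@4 write@5
I3 mul r4: issue@4 deps=(None,2) exec_start@5 write@8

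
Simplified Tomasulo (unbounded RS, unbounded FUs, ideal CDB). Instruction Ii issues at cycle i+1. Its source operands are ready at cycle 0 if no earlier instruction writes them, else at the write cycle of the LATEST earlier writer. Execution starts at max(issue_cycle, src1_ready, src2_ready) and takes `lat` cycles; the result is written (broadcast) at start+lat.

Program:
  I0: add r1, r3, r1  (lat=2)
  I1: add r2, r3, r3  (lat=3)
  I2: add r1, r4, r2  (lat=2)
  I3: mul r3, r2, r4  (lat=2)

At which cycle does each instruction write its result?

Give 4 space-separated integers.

Answer: 3 5 7 7

Derivation:
I0 add r1: issue@1 deps=(None,None) exec_start@1 write@3
I1 add r2: issue@2 deps=(None,None) exec_start@2 write@5
I2 add r1: issue@3 deps=(None,1) exec_start@5 write@7
I3 mul r3: issue@4 deps=(1,None) exec_start@5 write@7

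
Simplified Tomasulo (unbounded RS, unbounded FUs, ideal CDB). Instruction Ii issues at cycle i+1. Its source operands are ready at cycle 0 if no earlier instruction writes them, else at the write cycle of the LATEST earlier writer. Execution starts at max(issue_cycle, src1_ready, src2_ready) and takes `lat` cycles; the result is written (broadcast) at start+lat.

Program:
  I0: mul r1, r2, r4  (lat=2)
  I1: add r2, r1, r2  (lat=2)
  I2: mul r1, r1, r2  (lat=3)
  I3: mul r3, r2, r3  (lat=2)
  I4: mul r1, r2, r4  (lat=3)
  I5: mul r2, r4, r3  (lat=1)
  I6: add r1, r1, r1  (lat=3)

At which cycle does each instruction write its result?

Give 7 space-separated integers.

I0 mul r1: issue@1 deps=(None,None) exec_start@1 write@3
I1 add r2: issue@2 deps=(0,None) exec_start@3 write@5
I2 mul r1: issue@3 deps=(0,1) exec_start@5 write@8
I3 mul r3: issue@4 deps=(1,None) exec_start@5 write@7
I4 mul r1: issue@5 deps=(1,None) exec_start@5 write@8
I5 mul r2: issue@6 deps=(None,3) exec_start@7 write@8
I6 add r1: issue@7 deps=(4,4) exec_start@8 write@11

Answer: 3 5 8 7 8 8 11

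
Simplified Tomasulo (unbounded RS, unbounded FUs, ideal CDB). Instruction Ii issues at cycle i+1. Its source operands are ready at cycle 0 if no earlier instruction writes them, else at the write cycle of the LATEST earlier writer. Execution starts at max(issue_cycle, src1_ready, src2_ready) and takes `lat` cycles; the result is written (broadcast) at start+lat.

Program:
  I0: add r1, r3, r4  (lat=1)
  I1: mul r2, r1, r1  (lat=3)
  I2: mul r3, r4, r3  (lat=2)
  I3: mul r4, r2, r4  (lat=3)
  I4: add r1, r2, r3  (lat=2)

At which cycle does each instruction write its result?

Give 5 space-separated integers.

Answer: 2 5 5 8 7

Derivation:
I0 add r1: issue@1 deps=(None,None) exec_start@1 write@2
I1 mul r2: issue@2 deps=(0,0) exec_start@2 write@5
I2 mul r3: issue@3 deps=(None,None) exec_start@3 write@5
I3 mul r4: issue@4 deps=(1,None) exec_start@5 write@8
I4 add r1: issue@5 deps=(1,2) exec_start@5 write@7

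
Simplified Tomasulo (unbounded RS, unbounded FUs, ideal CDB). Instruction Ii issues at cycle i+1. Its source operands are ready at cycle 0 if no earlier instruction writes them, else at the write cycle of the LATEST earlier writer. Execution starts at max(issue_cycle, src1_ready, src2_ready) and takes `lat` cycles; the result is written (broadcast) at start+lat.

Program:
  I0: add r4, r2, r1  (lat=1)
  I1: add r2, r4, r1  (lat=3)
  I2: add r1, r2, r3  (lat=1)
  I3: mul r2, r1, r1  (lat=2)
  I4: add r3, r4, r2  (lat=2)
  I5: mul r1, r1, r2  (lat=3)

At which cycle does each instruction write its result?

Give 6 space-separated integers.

I0 add r4: issue@1 deps=(None,None) exec_start@1 write@2
I1 add r2: issue@2 deps=(0,None) exec_start@2 write@5
I2 add r1: issue@3 deps=(1,None) exec_start@5 write@6
I3 mul r2: issue@4 deps=(2,2) exec_start@6 write@8
I4 add r3: issue@5 deps=(0,3) exec_start@8 write@10
I5 mul r1: issue@6 deps=(2,3) exec_start@8 write@11

Answer: 2 5 6 8 10 11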